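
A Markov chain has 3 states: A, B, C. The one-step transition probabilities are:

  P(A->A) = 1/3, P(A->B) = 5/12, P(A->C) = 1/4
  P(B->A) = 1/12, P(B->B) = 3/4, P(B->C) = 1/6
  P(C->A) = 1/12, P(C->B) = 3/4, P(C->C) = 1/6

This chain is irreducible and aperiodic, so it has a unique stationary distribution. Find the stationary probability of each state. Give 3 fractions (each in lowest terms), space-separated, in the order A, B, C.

The stationary distribution satisfies pi = pi * P, i.e.:
  pi_A = 1/3*pi_A + 1/12*pi_B + 1/12*pi_C
  pi_B = 5/12*pi_A + 3/4*pi_B + 3/4*pi_C
  pi_C = 1/4*pi_A + 1/6*pi_B + 1/6*pi_C
with normalization: pi_A + pi_B + pi_C = 1.

Using the first 2 balance equations plus normalization, the linear system A*pi = b is:
  [-2/3, 1/12, 1/12] . pi = 0
  [5/12, -1/4, 3/4] . pi = 0
  [1, 1, 1] . pi = 1

Solving yields:
  pi_A = 1/9
  pi_B = 77/108
  pi_C = 19/108

Verification (pi * P):
  1/9*1/3 + 77/108*1/12 + 19/108*1/12 = 1/9 = pi_A  (ok)
  1/9*5/12 + 77/108*3/4 + 19/108*3/4 = 77/108 = pi_B  (ok)
  1/9*1/4 + 77/108*1/6 + 19/108*1/6 = 19/108 = pi_C  (ok)

Answer: 1/9 77/108 19/108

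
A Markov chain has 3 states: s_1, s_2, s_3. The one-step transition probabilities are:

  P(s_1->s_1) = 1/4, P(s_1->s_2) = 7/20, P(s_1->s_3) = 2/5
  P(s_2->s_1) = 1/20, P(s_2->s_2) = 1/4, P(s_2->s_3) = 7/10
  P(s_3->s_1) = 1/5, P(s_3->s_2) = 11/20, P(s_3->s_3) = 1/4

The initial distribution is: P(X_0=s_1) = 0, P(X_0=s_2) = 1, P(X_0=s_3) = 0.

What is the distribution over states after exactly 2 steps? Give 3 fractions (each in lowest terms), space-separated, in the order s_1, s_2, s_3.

Answer: 33/200 93/200 37/100

Derivation:
Propagating the distribution step by step (d_{t+1} = d_t * P):
d_0 = (s_1=0, s_2=1, s_3=0)
  d_1[s_1] = 0*1/4 + 1*1/20 + 0*1/5 = 1/20
  d_1[s_2] = 0*7/20 + 1*1/4 + 0*11/20 = 1/4
  d_1[s_3] = 0*2/5 + 1*7/10 + 0*1/4 = 7/10
d_1 = (s_1=1/20, s_2=1/4, s_3=7/10)
  d_2[s_1] = 1/20*1/4 + 1/4*1/20 + 7/10*1/5 = 33/200
  d_2[s_2] = 1/20*7/20 + 1/4*1/4 + 7/10*11/20 = 93/200
  d_2[s_3] = 1/20*2/5 + 1/4*7/10 + 7/10*1/4 = 37/100
d_2 = (s_1=33/200, s_2=93/200, s_3=37/100)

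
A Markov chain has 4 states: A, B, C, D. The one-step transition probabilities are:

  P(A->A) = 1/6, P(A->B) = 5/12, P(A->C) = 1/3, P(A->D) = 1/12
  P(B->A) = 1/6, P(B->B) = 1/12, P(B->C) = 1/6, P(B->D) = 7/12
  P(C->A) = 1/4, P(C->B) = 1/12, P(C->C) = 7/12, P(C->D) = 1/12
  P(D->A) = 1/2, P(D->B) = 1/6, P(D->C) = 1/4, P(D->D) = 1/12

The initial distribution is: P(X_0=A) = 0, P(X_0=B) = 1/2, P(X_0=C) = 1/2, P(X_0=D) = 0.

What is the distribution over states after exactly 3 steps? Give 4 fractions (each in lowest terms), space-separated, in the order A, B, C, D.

Answer: 277/1152 85/432 1345/3456 25/144

Derivation:
Propagating the distribution step by step (d_{t+1} = d_t * P):
d_0 = (A=0, B=1/2, C=1/2, D=0)
  d_1[A] = 0*1/6 + 1/2*1/6 + 1/2*1/4 + 0*1/2 = 5/24
  d_1[B] = 0*5/12 + 1/2*1/12 + 1/2*1/12 + 0*1/6 = 1/12
  d_1[C] = 0*1/3 + 1/2*1/6 + 1/2*7/12 + 0*1/4 = 3/8
  d_1[D] = 0*1/12 + 1/2*7/12 + 1/2*1/12 + 0*1/12 = 1/3
d_1 = (A=5/24, B=1/12, C=3/8, D=1/3)
  d_2[A] = 5/24*1/6 + 1/12*1/6 + 3/8*1/4 + 1/3*1/2 = 89/288
  d_2[B] = 5/24*5/12 + 1/12*1/12 + 3/8*1/12 + 1/3*1/6 = 13/72
  d_2[C] = 5/24*1/3 + 1/12*1/6 + 3/8*7/12 + 1/3*1/4 = 37/96
  d_2[D] = 5/24*1/12 + 1/12*7/12 + 3/8*1/12 + 1/3*1/12 = 1/8
d_2 = (A=89/288, B=13/72, C=37/96, D=1/8)
  d_3[A] = 89/288*1/6 + 13/72*1/6 + 37/96*1/4 + 1/8*1/2 = 277/1152
  d_3[B] = 89/288*5/12 + 13/72*1/12 + 37/96*1/12 + 1/8*1/6 = 85/432
  d_3[C] = 89/288*1/3 + 13/72*1/6 + 37/96*7/12 + 1/8*1/4 = 1345/3456
  d_3[D] = 89/288*1/12 + 13/72*7/12 + 37/96*1/12 + 1/8*1/12 = 25/144
d_3 = (A=277/1152, B=85/432, C=1345/3456, D=25/144)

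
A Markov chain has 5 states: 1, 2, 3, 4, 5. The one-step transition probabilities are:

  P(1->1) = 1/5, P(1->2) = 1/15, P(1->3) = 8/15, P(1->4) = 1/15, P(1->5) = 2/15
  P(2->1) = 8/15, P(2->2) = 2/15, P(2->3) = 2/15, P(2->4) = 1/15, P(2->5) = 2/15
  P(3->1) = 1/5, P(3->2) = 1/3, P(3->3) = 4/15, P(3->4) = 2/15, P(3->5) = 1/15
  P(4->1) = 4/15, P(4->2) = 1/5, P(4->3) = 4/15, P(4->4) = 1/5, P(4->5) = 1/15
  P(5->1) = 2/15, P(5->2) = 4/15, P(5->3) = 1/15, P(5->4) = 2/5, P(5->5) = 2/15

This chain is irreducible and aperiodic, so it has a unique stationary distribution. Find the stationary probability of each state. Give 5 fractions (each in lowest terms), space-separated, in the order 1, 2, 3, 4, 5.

The stationary distribution satisfies pi = pi * P, i.e.:
  pi_1 = 1/5*pi_1 + 8/15*pi_2 + 1/5*pi_3 + 4/15*pi_4 + 2/15*pi_5
  pi_2 = 1/15*pi_1 + 2/15*pi_2 + 1/3*pi_3 + 1/5*pi_4 + 4/15*pi_5
  pi_3 = 8/15*pi_1 + 2/15*pi_2 + 4/15*pi_3 + 4/15*pi_4 + 1/15*pi_5
  pi_4 = 1/15*pi_1 + 1/15*pi_2 + 2/15*pi_3 + 1/5*pi_4 + 2/5*pi_5
  pi_5 = 2/15*pi_1 + 2/15*pi_2 + 1/15*pi_3 + 1/15*pi_4 + 2/15*pi_5
with normalization: pi_1 + pi_2 + pi_3 + pi_4 + pi_5 = 1.

Using the first 4 balance equations plus normalization, the linear system A*pi = b is:
  [-4/5, 8/15, 1/5, 4/15, 2/15] . pi = 0
  [1/15, -13/15, 1/3, 1/5, 4/15] . pi = 0
  [8/15, 2/15, -11/15, 4/15, 1/15] . pi = 0
  [1/15, 1/15, 2/15, -4/5, 2/5] . pi = 0
  [1, 1, 1, 1, 1] . pi = 1

Solving yields:
  pi_1 = 15289/57056
  pi_2 = 11235/57056
  pi_3 = 2075/7132
  pi_4 = 3981/28528
  pi_5 = 2985/28528

Verification (pi * P):
  15289/57056*1/5 + 11235/57056*8/15 + 2075/7132*1/5 + 3981/28528*4/15 + 2985/28528*2/15 = 15289/57056 = pi_1  (ok)
  15289/57056*1/15 + 11235/57056*2/15 + 2075/7132*1/3 + 3981/28528*1/5 + 2985/28528*4/15 = 11235/57056 = pi_2  (ok)
  15289/57056*8/15 + 11235/57056*2/15 + 2075/7132*4/15 + 3981/28528*4/15 + 2985/28528*1/15 = 2075/7132 = pi_3  (ok)
  15289/57056*1/15 + 11235/57056*1/15 + 2075/7132*2/15 + 3981/28528*1/5 + 2985/28528*2/5 = 3981/28528 = pi_4  (ok)
  15289/57056*2/15 + 11235/57056*2/15 + 2075/7132*1/15 + 3981/28528*1/15 + 2985/28528*2/15 = 2985/28528 = pi_5  (ok)

Answer: 15289/57056 11235/57056 2075/7132 3981/28528 2985/28528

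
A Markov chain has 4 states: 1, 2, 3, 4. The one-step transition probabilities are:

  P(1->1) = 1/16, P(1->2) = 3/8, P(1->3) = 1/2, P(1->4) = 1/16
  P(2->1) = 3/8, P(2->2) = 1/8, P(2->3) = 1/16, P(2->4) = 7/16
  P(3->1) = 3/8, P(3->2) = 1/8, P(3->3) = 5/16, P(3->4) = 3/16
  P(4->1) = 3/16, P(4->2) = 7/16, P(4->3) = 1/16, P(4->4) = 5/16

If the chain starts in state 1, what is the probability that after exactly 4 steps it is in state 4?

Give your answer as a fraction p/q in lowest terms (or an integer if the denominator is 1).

Answer: 2153/8192

Derivation:
Computing P^4 by repeated multiplication:
P^1 =
  1: [1/16, 3/8, 1/2, 1/16]
  2: [3/8, 1/8, 1/16, 7/16]
  3: [3/8, 1/8, 5/16, 3/16]
  4: [3/16, 7/16, 1/16, 5/16]
P^2 =
  1: [11/32, 41/256, 55/256, 9/32]
  2: [45/256, 91/256, 31/128, 29/128]
  3: [57/256, 71/256, 39/128, 25/128]
  4: [33/128, 69/256, 41/256, 5/16]
P^3 =
  1: [55/256, 153/512, 273/1024, 225/1024]
  2: [1137/4096, 491/2048, 819/4096, 579/2048]
  3: [1101/4096, 495/2048, 967/4096, 519/2048]
  4: [483/2048, 147/512, 441/2048, 67/256]
P^4 =
  1: [4369/16384, 4053/16384, 457/2048, 2153/8192]
  2: [15417/65536, 9265/32768, 15331/65536, 8129/32768]
  3: [15957/65536, 8893/32768, 15671/65536, 8061/32768]
  4: [8265/32768, 2177/8192, 7193/32768, 4301/16384]

(P^4)[1 -> 4] = 2153/8192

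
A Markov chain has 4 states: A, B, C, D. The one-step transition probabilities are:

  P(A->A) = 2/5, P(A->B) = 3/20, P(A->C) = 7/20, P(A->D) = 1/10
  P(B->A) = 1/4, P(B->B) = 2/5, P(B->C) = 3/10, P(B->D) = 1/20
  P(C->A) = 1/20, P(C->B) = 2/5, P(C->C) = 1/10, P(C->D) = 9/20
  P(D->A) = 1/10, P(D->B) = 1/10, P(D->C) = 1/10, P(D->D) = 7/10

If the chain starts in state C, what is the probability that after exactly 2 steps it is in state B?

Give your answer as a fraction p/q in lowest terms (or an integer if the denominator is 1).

Answer: 101/400

Derivation:
Computing P^2 by repeated multiplication:
P^1 =
  A: [2/5, 3/20, 7/20, 1/10]
  B: [1/4, 2/5, 3/10, 1/20]
  C: [1/20, 2/5, 1/10, 9/20]
  D: [1/10, 1/10, 1/10, 7/10]
P^2 =
  A: [9/40, 27/100, 23/100, 11/40]
  B: [11/50, 129/400, 97/400, 43/200]
  C: [17/100, 101/400, 77/400, 77/200]
  D: [7/50, 33/200, 29/200, 11/20]

(P^2)[C -> B] = 101/400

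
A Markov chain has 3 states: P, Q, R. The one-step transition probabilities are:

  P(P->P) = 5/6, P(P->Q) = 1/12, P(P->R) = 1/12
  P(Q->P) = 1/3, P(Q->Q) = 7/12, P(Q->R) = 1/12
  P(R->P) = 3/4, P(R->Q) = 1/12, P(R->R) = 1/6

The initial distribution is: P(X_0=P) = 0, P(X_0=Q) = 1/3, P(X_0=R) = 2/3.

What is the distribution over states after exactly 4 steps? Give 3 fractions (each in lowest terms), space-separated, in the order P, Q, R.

Propagating the distribution step by step (d_{t+1} = d_t * P):
d_0 = (P=0, Q=1/3, R=2/3)
  d_1[P] = 0*5/6 + 1/3*1/3 + 2/3*3/4 = 11/18
  d_1[Q] = 0*1/12 + 1/3*7/12 + 2/3*1/12 = 1/4
  d_1[R] = 0*1/12 + 1/3*1/12 + 2/3*1/6 = 5/36
d_1 = (P=11/18, Q=1/4, R=5/36)
  d_2[P] = 11/18*5/6 + 1/4*1/3 + 5/36*3/4 = 301/432
  d_2[Q] = 11/18*1/12 + 1/4*7/12 + 5/36*1/12 = 5/24
  d_2[R] = 11/18*1/12 + 1/4*1/12 + 5/36*1/6 = 41/432
d_2 = (P=301/432, Q=5/24, R=41/432)
  d_3[P] = 301/432*5/6 + 5/24*1/3 + 41/432*3/4 = 3739/5184
  d_3[Q] = 301/432*1/12 + 5/24*7/12 + 41/432*1/12 = 3/16
  d_3[R] = 301/432*1/12 + 5/24*1/12 + 41/432*1/6 = 473/5184
d_3 = (P=3739/5184, Q=3/16, R=473/5184)
  d_4[P] = 3739/5184*5/6 + 3/16*1/3 + 473/5184*3/4 = 45535/62208
  d_4[Q] = 3739/5184*1/12 + 3/16*7/12 + 473/5184*1/12 = 17/96
  d_4[R] = 3739/5184*1/12 + 3/16*1/12 + 473/5184*1/6 = 5657/62208
d_4 = (P=45535/62208, Q=17/96, R=5657/62208)

Answer: 45535/62208 17/96 5657/62208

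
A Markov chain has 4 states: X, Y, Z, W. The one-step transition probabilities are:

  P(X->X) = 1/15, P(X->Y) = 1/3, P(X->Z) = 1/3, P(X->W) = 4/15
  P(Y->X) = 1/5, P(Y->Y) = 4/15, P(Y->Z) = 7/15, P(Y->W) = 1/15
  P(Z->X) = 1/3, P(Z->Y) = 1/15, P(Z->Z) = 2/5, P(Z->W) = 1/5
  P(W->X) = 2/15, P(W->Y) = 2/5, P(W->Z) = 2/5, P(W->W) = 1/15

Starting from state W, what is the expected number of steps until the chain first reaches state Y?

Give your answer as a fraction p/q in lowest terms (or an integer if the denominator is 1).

Let h_i = expected steps to first reach Y from state i.
Boundary: h_Y = 0.
First-step equations for the other states:
  h_X = 1 + 1/15*h_X + 1/3*h_Y + 1/3*h_Z + 4/15*h_W
  h_Z = 1 + 1/3*h_X + 1/15*h_Y + 2/5*h_Z + 1/5*h_W
  h_W = 1 + 2/15*h_X + 2/5*h_Y + 2/5*h_Z + 1/15*h_W

Substituting h_Y = 0 and rearranging gives the linear system (I - Q) h = 1:
  [14/15, -1/3, -4/15] . (h_X, h_Z, h_W) = 1
  [-1/3, 3/5, -1/5] . (h_X, h_Z, h_W) = 1
  [-2/15, -2/5, 14/15] . (h_X, h_Z, h_W) = 1

Solving yields:
  h_X = 759/188
  h_Z = 489/94
  h_W = 729/188

Starting state is W, so the expected hitting time is h_W = 729/188.

Answer: 729/188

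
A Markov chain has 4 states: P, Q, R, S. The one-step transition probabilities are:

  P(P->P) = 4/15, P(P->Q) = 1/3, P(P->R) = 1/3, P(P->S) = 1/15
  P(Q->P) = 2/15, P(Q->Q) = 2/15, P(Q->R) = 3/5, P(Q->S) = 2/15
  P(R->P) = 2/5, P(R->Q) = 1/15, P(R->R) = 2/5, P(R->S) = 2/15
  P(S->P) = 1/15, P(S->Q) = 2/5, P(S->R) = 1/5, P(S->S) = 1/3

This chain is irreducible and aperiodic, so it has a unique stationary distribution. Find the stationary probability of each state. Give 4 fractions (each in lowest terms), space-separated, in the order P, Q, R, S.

The stationary distribution satisfies pi = pi * P, i.e.:
  pi_P = 4/15*pi_P + 2/15*pi_Q + 2/5*pi_R + 1/15*pi_S
  pi_Q = 1/3*pi_P + 2/15*pi_Q + 1/15*pi_R + 2/5*pi_S
  pi_R = 1/3*pi_P + 3/5*pi_Q + 2/5*pi_R + 1/5*pi_S
  pi_S = 1/15*pi_P + 2/15*pi_Q + 2/15*pi_R + 1/3*pi_S
with normalization: pi_P + pi_Q + pi_R + pi_S = 1.

Using the first 3 balance equations plus normalization, the linear system A*pi = b is:
  [-11/15, 2/15, 2/5, 1/15] . pi = 0
  [1/3, -13/15, 1/15, 2/5] . pi = 0
  [1/3, 3/5, -3/5, 1/5] . pi = 0
  [1, 1, 1, 1] . pi = 1

Solving yields:
  pi_P = 130/493
  pi_Q = 587/2958
  pi_R = 1163/2958
  pi_S = 214/1479

Verification (pi * P):
  130/493*4/15 + 587/2958*2/15 + 1163/2958*2/5 + 214/1479*1/15 = 130/493 = pi_P  (ok)
  130/493*1/3 + 587/2958*2/15 + 1163/2958*1/15 + 214/1479*2/5 = 587/2958 = pi_Q  (ok)
  130/493*1/3 + 587/2958*3/5 + 1163/2958*2/5 + 214/1479*1/5 = 1163/2958 = pi_R  (ok)
  130/493*1/15 + 587/2958*2/15 + 1163/2958*2/15 + 214/1479*1/3 = 214/1479 = pi_S  (ok)

Answer: 130/493 587/2958 1163/2958 214/1479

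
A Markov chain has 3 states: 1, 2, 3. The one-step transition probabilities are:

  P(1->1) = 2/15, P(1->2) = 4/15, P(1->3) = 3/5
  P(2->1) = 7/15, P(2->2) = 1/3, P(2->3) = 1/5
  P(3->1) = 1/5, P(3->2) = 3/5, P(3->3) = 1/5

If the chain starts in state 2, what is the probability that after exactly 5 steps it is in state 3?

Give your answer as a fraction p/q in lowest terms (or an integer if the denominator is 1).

Computing P^5 by repeated multiplication:
P^1 =
  1: [2/15, 4/15, 3/5]
  2: [7/15, 1/3, 1/5]
  3: [1/5, 3/5, 1/5]
P^2 =
  1: [59/225, 109/225, 19/75]
  2: [58/225, 16/45, 29/75]
  3: [26/75, 28/75, 7/25]
P^3 =
  1: [1052/3375, 1294/3375, 343/1125]
  2: [937/3375, 283/675, 341/1125]
  3: [311/1125, 433/1125, 127/375]
P^4 =
  1: [14249/50625, 19939/50625, 5479/16875]
  2: [14848/50625, 4006/10125, 5249/16875]
  3: [4796/16875, 6838/16875, 1747/5625]
P^5 =
  1: [217382/759375, 304624/759375, 79123/253125]
  2: [217147/759375, 60253/151875, 80321/253125]
  3: [73181/253125, 100543/253125, 26467/84375]

(P^5)[2 -> 3] = 80321/253125

Answer: 80321/253125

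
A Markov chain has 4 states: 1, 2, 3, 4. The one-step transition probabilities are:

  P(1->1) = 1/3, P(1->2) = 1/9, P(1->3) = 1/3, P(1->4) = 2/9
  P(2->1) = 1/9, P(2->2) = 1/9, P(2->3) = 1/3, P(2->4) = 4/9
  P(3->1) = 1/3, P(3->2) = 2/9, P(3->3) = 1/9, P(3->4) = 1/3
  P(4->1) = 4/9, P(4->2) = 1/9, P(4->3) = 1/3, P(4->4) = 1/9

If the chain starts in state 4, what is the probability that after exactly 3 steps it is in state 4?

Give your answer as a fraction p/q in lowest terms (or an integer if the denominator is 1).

Answer: 185/729

Derivation:
Computing P^3 by repeated multiplication:
P^1 =
  1: [1/3, 1/9, 1/3, 2/9]
  2: [1/9, 1/9, 1/3, 4/9]
  3: [1/3, 2/9, 1/9, 1/3]
  4: [4/9, 1/9, 1/3, 1/9]
P^2 =
  1: [1/3, 4/27, 7/27, 7/27]
  2: [29/81, 4/27, 7/27, 19/81]
  3: [26/81, 10/81, 25/81, 20/81]
  4: [26/81, 4/27, 7/27, 22/81]
P^3 =
  1: [80/243, 34/243, 67/243, 62/243]
  2: [238/729, 34/243, 67/243, 188/729]
  3: [1/3, 106/729, 193/729, 187/729]
  4: [241/729, 34/243, 67/243, 185/729]

(P^3)[4 -> 4] = 185/729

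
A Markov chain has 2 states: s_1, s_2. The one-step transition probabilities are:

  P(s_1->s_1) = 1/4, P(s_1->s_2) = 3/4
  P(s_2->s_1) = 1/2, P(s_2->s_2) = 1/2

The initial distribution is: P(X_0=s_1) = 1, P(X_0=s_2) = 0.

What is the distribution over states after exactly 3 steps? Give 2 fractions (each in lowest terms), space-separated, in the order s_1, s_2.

Answer: 25/64 39/64

Derivation:
Propagating the distribution step by step (d_{t+1} = d_t * P):
d_0 = (s_1=1, s_2=0)
  d_1[s_1] = 1*1/4 + 0*1/2 = 1/4
  d_1[s_2] = 1*3/4 + 0*1/2 = 3/4
d_1 = (s_1=1/4, s_2=3/4)
  d_2[s_1] = 1/4*1/4 + 3/4*1/2 = 7/16
  d_2[s_2] = 1/4*3/4 + 3/4*1/2 = 9/16
d_2 = (s_1=7/16, s_2=9/16)
  d_3[s_1] = 7/16*1/4 + 9/16*1/2 = 25/64
  d_3[s_2] = 7/16*3/4 + 9/16*1/2 = 39/64
d_3 = (s_1=25/64, s_2=39/64)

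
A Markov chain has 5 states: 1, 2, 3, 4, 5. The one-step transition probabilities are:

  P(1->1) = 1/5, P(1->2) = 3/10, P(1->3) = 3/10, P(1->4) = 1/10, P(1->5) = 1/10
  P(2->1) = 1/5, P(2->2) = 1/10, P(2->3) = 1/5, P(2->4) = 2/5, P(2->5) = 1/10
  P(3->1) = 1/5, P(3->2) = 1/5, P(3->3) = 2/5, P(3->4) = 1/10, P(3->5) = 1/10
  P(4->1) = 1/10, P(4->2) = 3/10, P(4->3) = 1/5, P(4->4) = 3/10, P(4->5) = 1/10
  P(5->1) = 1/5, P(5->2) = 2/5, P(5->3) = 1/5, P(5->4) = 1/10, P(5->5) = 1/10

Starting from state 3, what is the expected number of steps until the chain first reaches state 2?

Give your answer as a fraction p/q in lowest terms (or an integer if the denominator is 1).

Let h_i = expected steps to first reach 2 from state i.
Boundary: h_2 = 0.
First-step equations for the other states:
  h_1 = 1 + 1/5*h_1 + 3/10*h_2 + 3/10*h_3 + 1/10*h_4 + 1/10*h_5
  h_3 = 1 + 1/5*h_1 + 1/5*h_2 + 2/5*h_3 + 1/10*h_4 + 1/10*h_5
  h_4 = 1 + 1/10*h_1 + 3/10*h_2 + 1/5*h_3 + 3/10*h_4 + 1/10*h_5
  h_5 = 1 + 1/5*h_1 + 2/5*h_2 + 1/5*h_3 + 1/10*h_4 + 1/10*h_5

Substituting h_2 = 0 and rearranging gives the linear system (I - Q) h = 1:
  [4/5, -3/10, -1/10, -1/10] . (h_1, h_3, h_4, h_5) = 1
  [-1/5, 3/5, -1/10, -1/10] . (h_1, h_3, h_4, h_5) = 1
  [-1/10, -1/5, 7/10, -1/10] . (h_1, h_3, h_4, h_5) = 1
  [-1/5, -1/5, -1/10, 9/10] . (h_1, h_3, h_4, h_5) = 1

Solving yields:
  h_1 = 240/67
  h_3 = 800/201
  h_4 = 710/201
  h_5 = 640/201

Starting state is 3, so the expected hitting time is h_3 = 800/201.

Answer: 800/201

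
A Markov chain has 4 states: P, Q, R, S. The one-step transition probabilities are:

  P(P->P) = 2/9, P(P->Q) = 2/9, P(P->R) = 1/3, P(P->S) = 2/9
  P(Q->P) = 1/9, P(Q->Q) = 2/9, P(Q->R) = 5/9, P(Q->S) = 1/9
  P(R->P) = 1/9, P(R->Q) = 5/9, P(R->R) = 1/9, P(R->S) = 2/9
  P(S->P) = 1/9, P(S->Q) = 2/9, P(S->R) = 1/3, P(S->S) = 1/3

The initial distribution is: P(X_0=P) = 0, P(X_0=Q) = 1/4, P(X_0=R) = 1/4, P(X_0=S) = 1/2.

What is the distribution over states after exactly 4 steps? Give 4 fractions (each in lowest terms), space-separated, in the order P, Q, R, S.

Answer: 820/6561 730/2187 2182/6561 1369/6561

Derivation:
Propagating the distribution step by step (d_{t+1} = d_t * P):
d_0 = (P=0, Q=1/4, R=1/4, S=1/2)
  d_1[P] = 0*2/9 + 1/4*1/9 + 1/4*1/9 + 1/2*1/9 = 1/9
  d_1[Q] = 0*2/9 + 1/4*2/9 + 1/4*5/9 + 1/2*2/9 = 11/36
  d_1[R] = 0*1/3 + 1/4*5/9 + 1/4*1/9 + 1/2*1/3 = 1/3
  d_1[S] = 0*2/9 + 1/4*1/9 + 1/4*2/9 + 1/2*1/3 = 1/4
d_1 = (P=1/9, Q=11/36, R=1/3, S=1/4)
  d_2[P] = 1/9*2/9 + 11/36*1/9 + 1/3*1/9 + 1/4*1/9 = 10/81
  d_2[Q] = 1/9*2/9 + 11/36*2/9 + 1/3*5/9 + 1/4*2/9 = 1/3
  d_2[R] = 1/9*1/3 + 11/36*5/9 + 1/3*1/9 + 1/4*1/3 = 53/162
  d_2[S] = 1/9*2/9 + 11/36*1/9 + 1/3*2/9 + 1/4*1/3 = 35/162
d_2 = (P=10/81, Q=1/3, R=53/162, S=35/162)
  d_3[P] = 10/81*2/9 + 1/3*1/9 + 53/162*1/9 + 35/162*1/9 = 91/729
  d_3[Q] = 10/81*2/9 + 1/3*2/9 + 53/162*5/9 + 35/162*2/9 = 161/486
  d_3[R] = 10/81*1/3 + 1/3*5/9 + 53/162*1/9 + 35/162*1/3 = 244/729
  d_3[S] = 10/81*2/9 + 1/3*1/9 + 53/162*2/9 + 35/162*1/3 = 305/1458
d_3 = (P=91/729, Q=161/486, R=244/729, S=305/1458)
  d_4[P] = 91/729*2/9 + 161/486*1/9 + 244/729*1/9 + 305/1458*1/9 = 820/6561
  d_4[Q] = 91/729*2/9 + 161/486*2/9 + 244/729*5/9 + 305/1458*2/9 = 730/2187
  d_4[R] = 91/729*1/3 + 161/486*5/9 + 244/729*1/9 + 305/1458*1/3 = 2182/6561
  d_4[S] = 91/729*2/9 + 161/486*1/9 + 244/729*2/9 + 305/1458*1/3 = 1369/6561
d_4 = (P=820/6561, Q=730/2187, R=2182/6561, S=1369/6561)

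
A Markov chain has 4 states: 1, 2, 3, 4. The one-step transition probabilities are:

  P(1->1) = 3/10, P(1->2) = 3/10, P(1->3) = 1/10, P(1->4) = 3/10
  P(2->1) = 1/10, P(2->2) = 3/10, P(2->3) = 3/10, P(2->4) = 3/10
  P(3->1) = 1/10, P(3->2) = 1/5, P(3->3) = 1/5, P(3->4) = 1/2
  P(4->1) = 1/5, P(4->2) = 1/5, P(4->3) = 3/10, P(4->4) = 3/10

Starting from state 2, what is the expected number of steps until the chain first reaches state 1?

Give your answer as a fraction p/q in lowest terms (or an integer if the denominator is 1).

Answer: 1100/149

Derivation:
Let h_i = expected steps to first reach 1 from state i.
Boundary: h_1 = 0.
First-step equations for the other states:
  h_2 = 1 + 1/10*h_1 + 3/10*h_2 + 3/10*h_3 + 3/10*h_4
  h_3 = 1 + 1/10*h_1 + 1/5*h_2 + 1/5*h_3 + 1/2*h_4
  h_4 = 1 + 1/5*h_1 + 1/5*h_2 + 3/10*h_3 + 3/10*h_4

Substituting h_1 = 0 and rearranging gives the linear system (I - Q) h = 1:
  [7/10, -3/10, -3/10] . (h_2, h_3, h_4) = 1
  [-1/5, 4/5, -1/2] . (h_2, h_3, h_4) = 1
  [-1/5, -3/10, 7/10] . (h_2, h_3, h_4) = 1

Solving yields:
  h_2 = 1100/149
  h_3 = 1080/149
  h_4 = 990/149

Starting state is 2, so the expected hitting time is h_2 = 1100/149.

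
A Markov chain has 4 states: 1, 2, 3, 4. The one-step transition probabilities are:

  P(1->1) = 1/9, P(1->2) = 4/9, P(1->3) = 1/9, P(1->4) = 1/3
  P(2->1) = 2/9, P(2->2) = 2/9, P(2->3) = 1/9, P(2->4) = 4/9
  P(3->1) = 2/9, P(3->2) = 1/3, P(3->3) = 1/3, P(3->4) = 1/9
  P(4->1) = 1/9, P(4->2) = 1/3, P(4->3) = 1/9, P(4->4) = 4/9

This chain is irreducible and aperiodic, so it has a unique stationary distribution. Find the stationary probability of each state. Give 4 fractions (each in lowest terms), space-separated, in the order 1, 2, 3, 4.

Answer: 101/623 197/623 1/7 236/623

Derivation:
The stationary distribution satisfies pi = pi * P, i.e.:
  pi_1 = 1/9*pi_1 + 2/9*pi_2 + 2/9*pi_3 + 1/9*pi_4
  pi_2 = 4/9*pi_1 + 2/9*pi_2 + 1/3*pi_3 + 1/3*pi_4
  pi_3 = 1/9*pi_1 + 1/9*pi_2 + 1/3*pi_3 + 1/9*pi_4
  pi_4 = 1/3*pi_1 + 4/9*pi_2 + 1/9*pi_3 + 4/9*pi_4
with normalization: pi_1 + pi_2 + pi_3 + pi_4 = 1.

Using the first 3 balance equations plus normalization, the linear system A*pi = b is:
  [-8/9, 2/9, 2/9, 1/9] . pi = 0
  [4/9, -7/9, 1/3, 1/3] . pi = 0
  [1/9, 1/9, -2/3, 1/9] . pi = 0
  [1, 1, 1, 1] . pi = 1

Solving yields:
  pi_1 = 101/623
  pi_2 = 197/623
  pi_3 = 1/7
  pi_4 = 236/623

Verification (pi * P):
  101/623*1/9 + 197/623*2/9 + 1/7*2/9 + 236/623*1/9 = 101/623 = pi_1  (ok)
  101/623*4/9 + 197/623*2/9 + 1/7*1/3 + 236/623*1/3 = 197/623 = pi_2  (ok)
  101/623*1/9 + 197/623*1/9 + 1/7*1/3 + 236/623*1/9 = 1/7 = pi_3  (ok)
  101/623*1/3 + 197/623*4/9 + 1/7*1/9 + 236/623*4/9 = 236/623 = pi_4  (ok)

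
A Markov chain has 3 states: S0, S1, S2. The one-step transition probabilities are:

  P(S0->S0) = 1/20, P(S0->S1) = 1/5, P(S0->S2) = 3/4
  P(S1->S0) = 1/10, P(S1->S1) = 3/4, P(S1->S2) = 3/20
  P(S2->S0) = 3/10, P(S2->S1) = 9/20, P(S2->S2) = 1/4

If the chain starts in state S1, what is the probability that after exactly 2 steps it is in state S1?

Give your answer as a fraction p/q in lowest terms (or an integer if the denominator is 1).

Computing P^2 by repeated multiplication:
P^1 =
  S0: [1/20, 1/5, 3/4]
  S1: [1/10, 3/4, 3/20]
  S2: [3/10, 9/20, 1/4]
P^2 =
  S0: [99/400, 199/400, 51/200]
  S1: [1/8, 13/20, 9/40]
  S2: [27/200, 51/100, 71/200]

(P^2)[S1 -> S1] = 13/20

Answer: 13/20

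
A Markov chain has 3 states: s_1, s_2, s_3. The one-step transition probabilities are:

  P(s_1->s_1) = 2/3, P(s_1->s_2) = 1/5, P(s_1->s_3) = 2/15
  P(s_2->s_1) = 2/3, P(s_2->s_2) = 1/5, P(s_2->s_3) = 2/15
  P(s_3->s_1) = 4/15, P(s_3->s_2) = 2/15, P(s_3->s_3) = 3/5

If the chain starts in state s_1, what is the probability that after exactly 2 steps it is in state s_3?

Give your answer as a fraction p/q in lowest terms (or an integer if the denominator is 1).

Computing P^2 by repeated multiplication:
P^1 =
  s_1: [2/3, 1/5, 2/15]
  s_2: [2/3, 1/5, 2/15]
  s_3: [4/15, 2/15, 3/5]
P^2 =
  s_1: [46/75, 43/225, 44/225]
  s_2: [46/75, 43/225, 44/225]
  s_3: [32/75, 4/25, 31/75]

(P^2)[s_1 -> s_3] = 44/225

Answer: 44/225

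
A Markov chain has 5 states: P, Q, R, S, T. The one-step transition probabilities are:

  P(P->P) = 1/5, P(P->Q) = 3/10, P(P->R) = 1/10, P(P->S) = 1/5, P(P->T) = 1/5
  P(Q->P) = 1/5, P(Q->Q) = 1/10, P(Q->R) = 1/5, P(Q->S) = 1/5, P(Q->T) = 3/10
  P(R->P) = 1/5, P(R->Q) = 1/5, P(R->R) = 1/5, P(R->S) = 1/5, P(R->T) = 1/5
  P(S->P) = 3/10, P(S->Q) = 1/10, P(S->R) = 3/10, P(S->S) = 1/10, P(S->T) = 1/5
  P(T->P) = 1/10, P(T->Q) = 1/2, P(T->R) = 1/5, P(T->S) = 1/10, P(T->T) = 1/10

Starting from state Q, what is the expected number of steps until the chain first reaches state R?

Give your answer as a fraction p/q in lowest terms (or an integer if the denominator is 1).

Answer: 6490/1277

Derivation:
Let h_i = expected steps to first reach R from state i.
Boundary: h_R = 0.
First-step equations for the other states:
  h_P = 1 + 1/5*h_P + 3/10*h_Q + 1/10*h_R + 1/5*h_S + 1/5*h_T
  h_Q = 1 + 1/5*h_P + 1/10*h_Q + 1/5*h_R + 1/5*h_S + 3/10*h_T
  h_S = 1 + 3/10*h_P + 1/10*h_Q + 3/10*h_R + 1/10*h_S + 1/5*h_T
  h_T = 1 + 1/10*h_P + 1/2*h_Q + 1/5*h_R + 1/10*h_S + 1/10*h_T

Substituting h_R = 0 and rearranging gives the linear system (I - Q) h = 1:
  [4/5, -3/10, -1/5, -1/5] . (h_P, h_Q, h_S, h_T) = 1
  [-1/5, 9/10, -1/5, -3/10] . (h_P, h_Q, h_S, h_T) = 1
  [-3/10, -1/10, 9/10, -1/5] . (h_P, h_Q, h_S, h_T) = 1
  [-1/10, -1/2, -1/10, 9/10] . (h_P, h_Q, h_S, h_T) = 1

Solving yields:
  h_P = 7140/1277
  h_Q = 6490/1277
  h_S = 5960/1277
  h_T = 6480/1277

Starting state is Q, so the expected hitting time is h_Q = 6490/1277.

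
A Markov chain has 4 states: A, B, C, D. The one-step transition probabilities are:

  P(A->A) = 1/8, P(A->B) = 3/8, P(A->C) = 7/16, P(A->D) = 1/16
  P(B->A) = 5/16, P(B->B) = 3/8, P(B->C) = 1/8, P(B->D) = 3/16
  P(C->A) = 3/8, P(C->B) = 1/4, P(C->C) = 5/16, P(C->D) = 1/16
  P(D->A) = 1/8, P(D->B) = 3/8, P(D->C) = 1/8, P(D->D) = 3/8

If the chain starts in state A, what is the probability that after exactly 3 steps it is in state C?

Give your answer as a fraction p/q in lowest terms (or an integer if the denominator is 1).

Computing P^3 by repeated multiplication:
P^1 =
  A: [1/8, 3/8, 7/16, 1/16]
  B: [5/16, 3/8, 1/8, 3/16]
  C: [3/8, 1/4, 5/16, 1/16]
  D: [1/8, 3/8, 1/8, 3/8]
P^2 =
  A: [39/128, 41/128, 63/256, 33/256]
  B: [29/128, 23/64, 63/256, 43/256]
  C: [1/4, 43/128, 77/256, 29/256]
  D: [29/128, 23/64, 3/16, 29/128]
P^3 =
  A: [505/2048, 705/2048, 1091/4096, 585/4096]
  B: [65/256, 705/2048, 991/4096, 655/4096]
  C: [539/2048, 691/2048, 1063/4096, 573/4096]
  D: [245/1024, 45/128, 473/2048, 365/2048]

(P^3)[A -> C] = 1091/4096

Answer: 1091/4096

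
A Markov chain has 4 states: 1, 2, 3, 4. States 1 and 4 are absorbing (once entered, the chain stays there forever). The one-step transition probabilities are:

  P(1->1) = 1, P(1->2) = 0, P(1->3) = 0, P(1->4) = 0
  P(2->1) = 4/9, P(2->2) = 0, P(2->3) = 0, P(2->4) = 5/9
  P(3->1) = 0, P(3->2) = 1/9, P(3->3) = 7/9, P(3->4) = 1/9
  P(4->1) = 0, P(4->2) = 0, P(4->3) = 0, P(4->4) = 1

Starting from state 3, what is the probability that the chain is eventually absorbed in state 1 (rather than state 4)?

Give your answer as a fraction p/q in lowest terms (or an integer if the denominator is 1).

Answer: 2/9

Derivation:
Let a_i = P(absorbed in 1 | start in state i).
Boundary conditions: a_1 = 1, a_4 = 0.
For each transient state i, a_i = sum_j P(i->j) * a_j:
  a_2 = 4/9*a_1 + 0*a_2 + 0*a_3 + 5/9*a_4
  a_3 = 0*a_1 + 1/9*a_2 + 7/9*a_3 + 1/9*a_4

Substituting a_1 = 1 and a_4 = 0, rearrange to (I - Q) a = r where r[i] = P(i -> 1):
  [1, 0] . (a_2, a_3) = 4/9
  [-1/9, 2/9] . (a_2, a_3) = 0

Solving yields:
  a_2 = 4/9
  a_3 = 2/9

Starting state is 3, so the absorption probability is a_3 = 2/9.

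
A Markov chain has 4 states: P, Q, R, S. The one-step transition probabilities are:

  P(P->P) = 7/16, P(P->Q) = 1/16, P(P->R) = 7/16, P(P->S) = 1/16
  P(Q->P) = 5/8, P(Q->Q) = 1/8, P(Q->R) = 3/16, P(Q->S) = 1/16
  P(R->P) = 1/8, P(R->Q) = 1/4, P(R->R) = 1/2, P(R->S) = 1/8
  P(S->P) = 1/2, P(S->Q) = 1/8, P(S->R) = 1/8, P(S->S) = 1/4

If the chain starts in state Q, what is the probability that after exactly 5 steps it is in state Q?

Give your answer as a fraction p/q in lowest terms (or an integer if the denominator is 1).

Computing P^5 by repeated multiplication:
P^1 =
  P: [7/16, 1/16, 7/16, 1/16]
  Q: [5/8, 1/8, 3/16, 1/16]
  R: [1/8, 1/4, 1/2, 1/8]
  S: [1/2, 1/8, 1/8, 1/4]
P^2 =
  P: [81/256, 39/256, 55/128, 13/128]
  Q: [13/32, 7/64, 51/128, 11/128]
  R: [43/128, 23/128, 47/128, 15/128]
  S: [7/16, 7/64, 43/128, 15/128]
P^3 =
  P: [1385/4096, 651/4096, 101/256, 111/1024]
  Q: [347/1024, 153/1024, 209/512, 53/512]
  R: [745/2048, 307/2048, 97/256, 55/512]
  S: [369/1024, 143/1024, 101/256, 27/256]
P^4 =
  P: [22989/65536, 10039/65536, 3183/8192, 1761/16384]
  Q: [5643/16384, 2537/16384, 1611/4096, 55/512]
  R: [11597/32768, 4903/32768, 799/2048, 871/8192]
  S: [5685/16384, 2487/16384, 1615/4096, 219/2048]
P^5 =
  P: [368593/1048576, 159011/1048576, 51105/131072, 28033/262144]
  Q: [91839/262144, 40013/262144, 12773/32768, 7027/65536]
  R: [183649/524288, 79507/524288, 25641/65536, 14001/131072]
  S: [91601/262144, 40003/262144, 12805/32768, 7025/65536]

(P^5)[Q -> Q] = 40013/262144

Answer: 40013/262144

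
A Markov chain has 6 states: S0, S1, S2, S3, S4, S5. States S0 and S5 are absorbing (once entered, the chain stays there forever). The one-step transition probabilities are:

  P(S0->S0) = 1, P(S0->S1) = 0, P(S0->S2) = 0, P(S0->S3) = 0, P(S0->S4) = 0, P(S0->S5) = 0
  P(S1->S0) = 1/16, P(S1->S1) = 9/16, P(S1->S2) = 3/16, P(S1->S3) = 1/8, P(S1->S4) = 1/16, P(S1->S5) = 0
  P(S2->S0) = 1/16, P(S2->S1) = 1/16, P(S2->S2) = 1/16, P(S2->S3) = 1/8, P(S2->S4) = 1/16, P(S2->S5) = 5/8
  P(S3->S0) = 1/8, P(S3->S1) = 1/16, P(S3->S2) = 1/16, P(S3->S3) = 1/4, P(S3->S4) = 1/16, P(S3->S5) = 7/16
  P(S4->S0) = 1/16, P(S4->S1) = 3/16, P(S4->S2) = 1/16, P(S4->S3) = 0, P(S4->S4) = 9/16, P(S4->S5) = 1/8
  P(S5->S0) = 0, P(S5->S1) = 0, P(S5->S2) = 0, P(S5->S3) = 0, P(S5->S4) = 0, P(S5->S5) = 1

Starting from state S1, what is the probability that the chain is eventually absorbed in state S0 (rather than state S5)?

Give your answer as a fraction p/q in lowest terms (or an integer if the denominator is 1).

Answer: 81/262

Derivation:
Let a_i = P(absorbed in S0 | start in state i).
Boundary conditions: a_S0 = 1, a_S5 = 0.
For each transient state i, a_i = sum_j P(i->j) * a_j:
  a_S1 = 1/16*a_S0 + 9/16*a_S1 + 3/16*a_S2 + 1/8*a_S3 + 1/16*a_S4 + 0*a_S5
  a_S2 = 1/16*a_S0 + 1/16*a_S1 + 1/16*a_S2 + 1/8*a_S3 + 1/16*a_S4 + 5/8*a_S5
  a_S3 = 1/8*a_S0 + 1/16*a_S1 + 1/16*a_S2 + 1/4*a_S3 + 1/16*a_S4 + 7/16*a_S5
  a_S4 = 1/16*a_S0 + 3/16*a_S1 + 1/16*a_S2 + 0*a_S3 + 9/16*a_S4 + 1/8*a_S5

Substituting a_S0 = 1 and a_S5 = 0, rearrange to (I - Q) a = r where r[i] = P(i -> S0):
  [7/16, -3/16, -1/8, -1/16] . (a_S1, a_S2, a_S3, a_S4) = 1/16
  [-1/16, 15/16, -1/8, -1/16] . (a_S1, a_S2, a_S3, a_S4) = 1/16
  [-1/16, -1/16, 3/4, -1/16] . (a_S1, a_S2, a_S3, a_S4) = 1/8
  [-3/16, -1/16, 0, 7/16] . (a_S1, a_S2, a_S3, a_S4) = 1/16

Solving yields:
  a_S1 = 81/262
  a_S2 = 18/131
  a_S3 = 419/1834
  a_S4 = 541/1834

Starting state is S1, so the absorption probability is a_S1 = 81/262.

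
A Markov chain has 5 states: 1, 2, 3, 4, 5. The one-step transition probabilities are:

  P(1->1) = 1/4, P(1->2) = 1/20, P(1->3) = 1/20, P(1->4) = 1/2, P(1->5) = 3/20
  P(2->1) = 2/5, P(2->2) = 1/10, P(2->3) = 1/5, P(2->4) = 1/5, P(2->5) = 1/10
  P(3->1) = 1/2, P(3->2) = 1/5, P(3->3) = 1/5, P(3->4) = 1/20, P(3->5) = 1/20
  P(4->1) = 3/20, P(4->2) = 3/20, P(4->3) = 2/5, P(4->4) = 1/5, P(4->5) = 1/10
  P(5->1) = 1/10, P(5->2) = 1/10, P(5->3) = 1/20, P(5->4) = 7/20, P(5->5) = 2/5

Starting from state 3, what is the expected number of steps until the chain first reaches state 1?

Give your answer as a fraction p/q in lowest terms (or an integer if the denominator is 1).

Let h_i = expected steps to first reach 1 from state i.
Boundary: h_1 = 0.
First-step equations for the other states:
  h_2 = 1 + 2/5*h_1 + 1/10*h_2 + 1/5*h_3 + 1/5*h_4 + 1/10*h_5
  h_3 = 1 + 1/2*h_1 + 1/5*h_2 + 1/5*h_3 + 1/20*h_4 + 1/20*h_5
  h_4 = 1 + 3/20*h_1 + 3/20*h_2 + 2/5*h_3 + 1/5*h_4 + 1/10*h_5
  h_5 = 1 + 1/10*h_1 + 1/10*h_2 + 1/20*h_3 + 7/20*h_4 + 2/5*h_5

Substituting h_1 = 0 and rearranging gives the linear system (I - Q) h = 1:
  [9/10, -1/5, -1/5, -1/10] . (h_2, h_3, h_4, h_5) = 1
  [-1/5, 4/5, -1/20, -1/20] . (h_2, h_3, h_4, h_5) = 1
  [-3/20, -2/5, 4/5, -1/10] . (h_2, h_3, h_4, h_5) = 1
  [-1/10, -1/20, -7/20, 3/5] . (h_2, h_3, h_4, h_5) = 1

Solving yields:
  h_2 = 4400/1483
  h_3 = 48150/19279
  h_4 = 69690/19279
  h_5 = 86330/19279

Starting state is 3, so the expected hitting time is h_3 = 48150/19279.

Answer: 48150/19279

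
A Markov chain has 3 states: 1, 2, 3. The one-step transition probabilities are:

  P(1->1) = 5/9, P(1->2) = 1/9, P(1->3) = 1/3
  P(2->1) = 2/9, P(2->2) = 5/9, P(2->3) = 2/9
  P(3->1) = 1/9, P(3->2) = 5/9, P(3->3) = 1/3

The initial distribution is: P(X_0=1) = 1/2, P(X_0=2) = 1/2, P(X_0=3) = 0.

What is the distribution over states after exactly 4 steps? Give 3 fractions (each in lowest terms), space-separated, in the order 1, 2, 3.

Answer: 1894/6561 103/243 1886/6561

Derivation:
Propagating the distribution step by step (d_{t+1} = d_t * P):
d_0 = (1=1/2, 2=1/2, 3=0)
  d_1[1] = 1/2*5/9 + 1/2*2/9 + 0*1/9 = 7/18
  d_1[2] = 1/2*1/9 + 1/2*5/9 + 0*5/9 = 1/3
  d_1[3] = 1/2*1/3 + 1/2*2/9 + 0*1/3 = 5/18
d_1 = (1=7/18, 2=1/3, 3=5/18)
  d_2[1] = 7/18*5/9 + 1/3*2/9 + 5/18*1/9 = 26/81
  d_2[2] = 7/18*1/9 + 1/3*5/9 + 5/18*5/9 = 31/81
  d_2[3] = 7/18*1/3 + 1/3*2/9 + 5/18*1/3 = 8/27
d_2 = (1=26/81, 2=31/81, 3=8/27)
  d_3[1] = 26/81*5/9 + 31/81*2/9 + 8/27*1/9 = 8/27
  d_3[2] = 26/81*1/9 + 31/81*5/9 + 8/27*5/9 = 301/729
  d_3[3] = 26/81*1/3 + 31/81*2/9 + 8/27*1/3 = 212/729
d_3 = (1=8/27, 2=301/729, 3=212/729)
  d_4[1] = 8/27*5/9 + 301/729*2/9 + 212/729*1/9 = 1894/6561
  d_4[2] = 8/27*1/9 + 301/729*5/9 + 212/729*5/9 = 103/243
  d_4[3] = 8/27*1/3 + 301/729*2/9 + 212/729*1/3 = 1886/6561
d_4 = (1=1894/6561, 2=103/243, 3=1886/6561)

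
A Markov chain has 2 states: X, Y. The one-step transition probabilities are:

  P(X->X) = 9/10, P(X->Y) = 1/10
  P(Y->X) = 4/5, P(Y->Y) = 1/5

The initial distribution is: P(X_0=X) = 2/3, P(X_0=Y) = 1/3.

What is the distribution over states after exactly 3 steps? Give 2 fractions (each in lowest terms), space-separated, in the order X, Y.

Propagating the distribution step by step (d_{t+1} = d_t * P):
d_0 = (X=2/3, Y=1/3)
  d_1[X] = 2/3*9/10 + 1/3*4/5 = 13/15
  d_1[Y] = 2/3*1/10 + 1/3*1/5 = 2/15
d_1 = (X=13/15, Y=2/15)
  d_2[X] = 13/15*9/10 + 2/15*4/5 = 133/150
  d_2[Y] = 13/15*1/10 + 2/15*1/5 = 17/150
d_2 = (X=133/150, Y=17/150)
  d_3[X] = 133/150*9/10 + 17/150*4/5 = 1333/1500
  d_3[Y] = 133/150*1/10 + 17/150*1/5 = 167/1500
d_3 = (X=1333/1500, Y=167/1500)

Answer: 1333/1500 167/1500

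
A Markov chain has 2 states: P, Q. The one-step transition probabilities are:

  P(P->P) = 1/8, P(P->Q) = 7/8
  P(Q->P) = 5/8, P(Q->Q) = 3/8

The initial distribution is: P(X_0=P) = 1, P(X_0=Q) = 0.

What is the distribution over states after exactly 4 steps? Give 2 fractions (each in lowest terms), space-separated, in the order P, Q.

Propagating the distribution step by step (d_{t+1} = d_t * P):
d_0 = (P=1, Q=0)
  d_1[P] = 1*1/8 + 0*5/8 = 1/8
  d_1[Q] = 1*7/8 + 0*3/8 = 7/8
d_1 = (P=1/8, Q=7/8)
  d_2[P] = 1/8*1/8 + 7/8*5/8 = 9/16
  d_2[Q] = 1/8*7/8 + 7/8*3/8 = 7/16
d_2 = (P=9/16, Q=7/16)
  d_3[P] = 9/16*1/8 + 7/16*5/8 = 11/32
  d_3[Q] = 9/16*7/8 + 7/16*3/8 = 21/32
d_3 = (P=11/32, Q=21/32)
  d_4[P] = 11/32*1/8 + 21/32*5/8 = 29/64
  d_4[Q] = 11/32*7/8 + 21/32*3/8 = 35/64
d_4 = (P=29/64, Q=35/64)

Answer: 29/64 35/64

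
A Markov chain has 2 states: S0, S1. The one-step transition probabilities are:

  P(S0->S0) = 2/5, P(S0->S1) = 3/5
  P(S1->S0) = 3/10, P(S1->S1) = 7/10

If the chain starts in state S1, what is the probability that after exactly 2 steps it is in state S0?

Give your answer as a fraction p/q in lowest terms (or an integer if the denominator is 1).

Answer: 33/100

Derivation:
Computing P^2 by repeated multiplication:
P^1 =
  S0: [2/5, 3/5]
  S1: [3/10, 7/10]
P^2 =
  S0: [17/50, 33/50]
  S1: [33/100, 67/100]

(P^2)[S1 -> S0] = 33/100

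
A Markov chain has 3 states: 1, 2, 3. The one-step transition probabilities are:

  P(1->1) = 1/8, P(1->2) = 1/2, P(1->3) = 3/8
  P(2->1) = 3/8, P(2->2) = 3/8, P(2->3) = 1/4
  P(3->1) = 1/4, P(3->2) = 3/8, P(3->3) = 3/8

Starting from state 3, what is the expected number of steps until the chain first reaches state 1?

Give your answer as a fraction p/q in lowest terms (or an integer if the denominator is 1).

Answer: 64/19

Derivation:
Let h_i = expected steps to first reach 1 from state i.
Boundary: h_1 = 0.
First-step equations for the other states:
  h_2 = 1 + 3/8*h_1 + 3/8*h_2 + 1/4*h_3
  h_3 = 1 + 1/4*h_1 + 3/8*h_2 + 3/8*h_3

Substituting h_1 = 0 and rearranging gives the linear system (I - Q) h = 1:
  [5/8, -1/4] . (h_2, h_3) = 1
  [-3/8, 5/8] . (h_2, h_3) = 1

Solving yields:
  h_2 = 56/19
  h_3 = 64/19

Starting state is 3, so the expected hitting time is h_3 = 64/19.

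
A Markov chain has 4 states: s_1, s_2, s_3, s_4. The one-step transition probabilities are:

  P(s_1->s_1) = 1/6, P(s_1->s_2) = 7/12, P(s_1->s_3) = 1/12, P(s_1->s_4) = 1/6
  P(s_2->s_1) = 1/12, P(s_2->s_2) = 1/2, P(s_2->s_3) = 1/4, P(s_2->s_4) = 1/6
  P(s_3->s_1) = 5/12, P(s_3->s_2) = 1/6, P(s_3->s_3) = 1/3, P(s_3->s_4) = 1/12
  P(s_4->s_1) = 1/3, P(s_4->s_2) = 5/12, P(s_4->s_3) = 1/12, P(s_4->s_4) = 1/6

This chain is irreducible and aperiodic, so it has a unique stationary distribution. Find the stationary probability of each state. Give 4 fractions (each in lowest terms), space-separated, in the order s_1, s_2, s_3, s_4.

The stationary distribution satisfies pi = pi * P, i.e.:
  pi_s_1 = 1/6*pi_s_1 + 1/12*pi_s_2 + 5/12*pi_s_3 + 1/3*pi_s_4
  pi_s_2 = 7/12*pi_s_1 + 1/2*pi_s_2 + 1/6*pi_s_3 + 5/12*pi_s_4
  pi_s_3 = 1/12*pi_s_1 + 1/4*pi_s_2 + 1/3*pi_s_3 + 1/12*pi_s_4
  pi_s_4 = 1/6*pi_s_1 + 1/6*pi_s_2 + 1/12*pi_s_3 + 1/6*pi_s_4
with normalization: pi_s_1 + pi_s_2 + pi_s_3 + pi_s_4 = 1.

Using the first 3 balance equations plus normalization, the linear system A*pi = b is:
  [-5/6, 1/12, 5/12, 1/3] . pi = 0
  [7/12, -1/2, 1/6, 5/12] . pi = 0
  [1/12, 1/4, -2/3, 1/12] . pi = 0
  [1, 1, 1, 1] . pi = 1

Solving yields:
  pi_s_1 = 63/304
  pi_s_2 = 331/760
  pi_s_3 = 79/380
  pi_s_4 = 227/1520

Verification (pi * P):
  63/304*1/6 + 331/760*1/12 + 79/380*5/12 + 227/1520*1/3 = 63/304 = pi_s_1  (ok)
  63/304*7/12 + 331/760*1/2 + 79/380*1/6 + 227/1520*5/12 = 331/760 = pi_s_2  (ok)
  63/304*1/12 + 331/760*1/4 + 79/380*1/3 + 227/1520*1/12 = 79/380 = pi_s_3  (ok)
  63/304*1/6 + 331/760*1/6 + 79/380*1/12 + 227/1520*1/6 = 227/1520 = pi_s_4  (ok)

Answer: 63/304 331/760 79/380 227/1520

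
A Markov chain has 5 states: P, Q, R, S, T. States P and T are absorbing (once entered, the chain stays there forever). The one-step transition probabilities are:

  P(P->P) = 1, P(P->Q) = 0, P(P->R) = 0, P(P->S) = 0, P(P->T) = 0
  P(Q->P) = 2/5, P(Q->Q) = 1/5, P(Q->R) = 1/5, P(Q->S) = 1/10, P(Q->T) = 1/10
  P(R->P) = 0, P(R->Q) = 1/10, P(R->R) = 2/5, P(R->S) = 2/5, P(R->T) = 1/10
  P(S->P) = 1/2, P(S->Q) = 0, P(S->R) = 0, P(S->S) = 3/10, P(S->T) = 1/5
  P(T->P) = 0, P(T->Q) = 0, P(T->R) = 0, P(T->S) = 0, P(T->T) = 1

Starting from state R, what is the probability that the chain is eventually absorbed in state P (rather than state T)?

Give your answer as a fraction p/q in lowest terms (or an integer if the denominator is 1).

Answer: 193/322

Derivation:
Let a_i = P(absorbed in P | start in state i).
Boundary conditions: a_P = 1, a_T = 0.
For each transient state i, a_i = sum_j P(i->j) * a_j:
  a_Q = 2/5*a_P + 1/5*a_Q + 1/5*a_R + 1/10*a_S + 1/10*a_T
  a_R = 0*a_P + 1/10*a_Q + 2/5*a_R + 2/5*a_S + 1/10*a_T
  a_S = 1/2*a_P + 0*a_Q + 0*a_R + 3/10*a_S + 1/5*a_T

Substituting a_P = 1 and a_T = 0, rearrange to (I - Q) a = r where r[i] = P(i -> P):
  [4/5, -1/5, -1/10] . (a_Q, a_R, a_S) = 2/5
  [-1/10, 3/5, -2/5] . (a_Q, a_R, a_S) = 0
  [0, 0, 7/10] . (a_Q, a_R, a_S) = 1/2

Solving yields:
  a_Q = 17/23
  a_R = 193/322
  a_S = 5/7

Starting state is R, so the absorption probability is a_R = 193/322.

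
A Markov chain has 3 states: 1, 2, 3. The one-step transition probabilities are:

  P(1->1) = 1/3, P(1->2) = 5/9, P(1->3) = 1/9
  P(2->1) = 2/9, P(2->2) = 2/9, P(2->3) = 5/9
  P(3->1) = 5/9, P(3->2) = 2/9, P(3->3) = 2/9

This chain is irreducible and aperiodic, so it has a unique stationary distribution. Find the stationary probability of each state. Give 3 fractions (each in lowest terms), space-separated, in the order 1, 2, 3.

Answer: 13/36 37/108 8/27

Derivation:
The stationary distribution satisfies pi = pi * P, i.e.:
  pi_1 = 1/3*pi_1 + 2/9*pi_2 + 5/9*pi_3
  pi_2 = 5/9*pi_1 + 2/9*pi_2 + 2/9*pi_3
  pi_3 = 1/9*pi_1 + 5/9*pi_2 + 2/9*pi_3
with normalization: pi_1 + pi_2 + pi_3 = 1.

Using the first 2 balance equations plus normalization, the linear system A*pi = b is:
  [-2/3, 2/9, 5/9] . pi = 0
  [5/9, -7/9, 2/9] . pi = 0
  [1, 1, 1] . pi = 1

Solving yields:
  pi_1 = 13/36
  pi_2 = 37/108
  pi_3 = 8/27

Verification (pi * P):
  13/36*1/3 + 37/108*2/9 + 8/27*5/9 = 13/36 = pi_1  (ok)
  13/36*5/9 + 37/108*2/9 + 8/27*2/9 = 37/108 = pi_2  (ok)
  13/36*1/9 + 37/108*5/9 + 8/27*2/9 = 8/27 = pi_3  (ok)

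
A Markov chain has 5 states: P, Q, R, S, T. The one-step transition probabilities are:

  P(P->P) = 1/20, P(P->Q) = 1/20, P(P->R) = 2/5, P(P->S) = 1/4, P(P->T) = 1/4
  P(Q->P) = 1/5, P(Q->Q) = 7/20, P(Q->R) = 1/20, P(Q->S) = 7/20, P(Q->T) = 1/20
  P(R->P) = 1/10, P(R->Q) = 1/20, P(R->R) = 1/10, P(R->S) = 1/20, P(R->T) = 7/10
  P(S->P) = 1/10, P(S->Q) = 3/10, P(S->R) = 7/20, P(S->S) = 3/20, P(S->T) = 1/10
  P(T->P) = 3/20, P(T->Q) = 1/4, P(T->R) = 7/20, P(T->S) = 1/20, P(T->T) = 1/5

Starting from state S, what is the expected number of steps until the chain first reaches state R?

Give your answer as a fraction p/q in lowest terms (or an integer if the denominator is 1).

Let h_i = expected steps to first reach R from state i.
Boundary: h_R = 0.
First-step equations for the other states:
  h_P = 1 + 1/20*h_P + 1/20*h_Q + 2/5*h_R + 1/4*h_S + 1/4*h_T
  h_Q = 1 + 1/5*h_P + 7/20*h_Q + 1/20*h_R + 7/20*h_S + 1/20*h_T
  h_S = 1 + 1/10*h_P + 3/10*h_Q + 7/20*h_R + 3/20*h_S + 1/10*h_T
  h_T = 1 + 3/20*h_P + 1/4*h_Q + 7/20*h_R + 1/20*h_S + 1/5*h_T

Substituting h_R = 0 and rearranging gives the linear system (I - Q) h = 1:
  [19/20, -1/20, -1/4, -1/4] . (h_P, h_Q, h_S, h_T) = 1
  [-1/5, 13/20, -7/20, -1/20] . (h_P, h_Q, h_S, h_T) = 1
  [-1/10, -3/10, 17/20, -1/10] . (h_P, h_Q, h_S, h_T) = 1
  [-3/20, -1/4, -1/20, 4/5] . (h_P, h_Q, h_S, h_T) = 1

Solving yields:
  h_P = 127720/39849
  h_Q = 190000/39849
  h_S = 145700/39849
  h_T = 142240/39849

Starting state is S, so the expected hitting time is h_S = 145700/39849.

Answer: 145700/39849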